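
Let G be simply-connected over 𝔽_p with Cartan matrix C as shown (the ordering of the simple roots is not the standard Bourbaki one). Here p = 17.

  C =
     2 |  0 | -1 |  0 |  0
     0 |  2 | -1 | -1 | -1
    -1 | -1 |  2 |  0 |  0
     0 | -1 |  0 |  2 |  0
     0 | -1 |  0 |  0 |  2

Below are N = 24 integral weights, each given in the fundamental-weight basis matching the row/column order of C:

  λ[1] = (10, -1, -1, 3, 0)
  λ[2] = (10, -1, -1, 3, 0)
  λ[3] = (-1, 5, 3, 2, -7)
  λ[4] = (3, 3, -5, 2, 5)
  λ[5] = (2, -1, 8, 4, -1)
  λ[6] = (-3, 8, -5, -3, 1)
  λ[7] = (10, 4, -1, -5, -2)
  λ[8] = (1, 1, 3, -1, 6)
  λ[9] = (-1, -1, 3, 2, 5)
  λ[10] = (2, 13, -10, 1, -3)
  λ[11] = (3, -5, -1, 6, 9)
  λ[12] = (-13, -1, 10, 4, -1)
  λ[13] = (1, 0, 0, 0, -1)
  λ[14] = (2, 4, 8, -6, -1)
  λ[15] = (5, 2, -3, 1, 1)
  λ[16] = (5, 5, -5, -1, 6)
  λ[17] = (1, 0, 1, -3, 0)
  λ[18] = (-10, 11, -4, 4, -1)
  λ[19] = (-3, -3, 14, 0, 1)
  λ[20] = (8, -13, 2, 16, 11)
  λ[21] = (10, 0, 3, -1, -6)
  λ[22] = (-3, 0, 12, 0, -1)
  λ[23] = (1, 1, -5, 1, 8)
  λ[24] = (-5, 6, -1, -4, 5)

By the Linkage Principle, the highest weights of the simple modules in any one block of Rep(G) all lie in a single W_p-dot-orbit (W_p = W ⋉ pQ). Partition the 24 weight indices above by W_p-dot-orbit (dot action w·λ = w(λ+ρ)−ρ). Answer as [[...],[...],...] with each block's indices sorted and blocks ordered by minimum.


Root system D_5: the 5×5 matrix C matches after relabeling.

Folding the 24 weights λ_j+ρ into Ā_17 (reps in the given 5-coord order):

  [1] (11, 0, 0, 4, 1)
  [2] (11, 0, 0, 4, 1)
  [3] (0, 0, 4, 3, 6)
  [4] (0, 0, 4, 3, 6)
  [5] (3, 0, 0, 5, 0)
  [6] (4, 1, 2, 2, 2)
  [7] (11, 0, 0, 4, 1)
  [8] (2, 2, 0, 0, 7)
  [9] (0, 0, 4, 3, 6)
  [10] (4, 1, 2, 2, 2)
  [11] (0, 0, 4, 3, 6)
  [12] (11, 0, 0, 4, 1)
  [13] (2, 1, 1, 1, 0)
  [14] (3, 0, 0, 5, 0)
  [15] (4, 1, 2, 2, 2)
  [16] (2, 2, 0, 0, 7)
  [17] (2, 1, 1, 1, 0)
  [18] (3, 0, 0, 5, 0)
  [19] (2, 1, 1, 1, 0)
  [20] (3, 0, 0, 5, 0)
  [21] (11, 0, 0, 4, 1)
  [22] (2, 1, 1, 1, 0)
  [23] (2, 2, 0, 0, 7)
  [24] (0, 0, 4, 3, 6)

The 24 indices split into 6 linkage classes (same alcove rep ⇔ same W_17-dot-orbit):

[[1, 2, 7, 12, 21], [3, 4, 9, 11, 24], [5, 14, 18, 20], [6, 10, 15], [8, 16, 23], [13, 17, 19, 22]]


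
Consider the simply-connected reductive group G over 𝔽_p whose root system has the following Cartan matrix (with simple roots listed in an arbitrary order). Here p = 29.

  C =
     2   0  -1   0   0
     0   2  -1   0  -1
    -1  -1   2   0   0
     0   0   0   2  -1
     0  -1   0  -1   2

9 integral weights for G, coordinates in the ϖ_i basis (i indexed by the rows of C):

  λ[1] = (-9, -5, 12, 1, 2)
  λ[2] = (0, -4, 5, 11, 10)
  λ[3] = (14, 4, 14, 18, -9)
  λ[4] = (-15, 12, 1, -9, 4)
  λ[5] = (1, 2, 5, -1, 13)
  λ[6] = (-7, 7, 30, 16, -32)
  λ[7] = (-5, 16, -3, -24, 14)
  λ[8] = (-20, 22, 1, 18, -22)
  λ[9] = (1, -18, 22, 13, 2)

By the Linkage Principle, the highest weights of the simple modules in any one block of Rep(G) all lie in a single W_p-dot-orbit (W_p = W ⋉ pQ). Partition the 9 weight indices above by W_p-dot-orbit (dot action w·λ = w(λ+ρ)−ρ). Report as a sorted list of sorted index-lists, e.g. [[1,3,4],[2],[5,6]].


Type A_5, rank 5, |W|=720; reorder rows/cols to standard.

λ_j+ρ reflected into Ā_29 (⟨·,θ^∨⟩≤29); 5-tuples as given:

  λ_1+ρ ↦ (8, 3, 1, 1, 1)
  λ_2+ρ ↦ (1, 3, 3, 12, 8)
  λ_3+ρ ↦ (2, 2, 10, 5, 1)
  λ_4+ρ ↦ (2, 2, 10, 5, 1)
  λ_5+ρ ↦ (2, 3, 6, 0, 14)
  λ_6+ρ ↦ (2, 15, 2, 2, 4)
  λ_7+ρ ↦ (1, 3, 3, 12, 8)
  λ_8+ρ ↦ (2, 15, 2, 2, 4)
  λ_9+ρ ↦ (2, 3, 6, 0, 14)

Grouping the 9 weights by Ā_29-representative: 5 linkage classes.

[[1], [2, 7], [3, 4], [5, 9], [6, 8]]


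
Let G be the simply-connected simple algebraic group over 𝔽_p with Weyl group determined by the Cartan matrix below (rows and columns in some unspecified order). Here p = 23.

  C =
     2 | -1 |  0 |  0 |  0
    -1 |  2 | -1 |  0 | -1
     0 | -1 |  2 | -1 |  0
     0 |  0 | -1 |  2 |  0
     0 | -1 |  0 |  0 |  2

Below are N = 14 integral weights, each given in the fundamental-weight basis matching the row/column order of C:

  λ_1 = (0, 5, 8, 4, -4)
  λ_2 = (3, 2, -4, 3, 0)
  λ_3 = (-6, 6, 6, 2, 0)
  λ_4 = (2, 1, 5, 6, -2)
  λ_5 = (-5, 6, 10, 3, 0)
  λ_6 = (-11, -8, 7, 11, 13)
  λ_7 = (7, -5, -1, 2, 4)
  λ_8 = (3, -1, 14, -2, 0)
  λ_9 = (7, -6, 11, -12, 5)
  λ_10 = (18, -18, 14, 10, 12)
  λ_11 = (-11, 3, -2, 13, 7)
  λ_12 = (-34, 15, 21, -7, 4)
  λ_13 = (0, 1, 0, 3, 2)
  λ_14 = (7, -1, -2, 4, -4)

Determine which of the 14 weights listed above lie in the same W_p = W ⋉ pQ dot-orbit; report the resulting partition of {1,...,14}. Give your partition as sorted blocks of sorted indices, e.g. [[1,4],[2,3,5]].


Type D_5, rank 5, |W|=1920; reorder rows/cols to standard.

Each λ_j+ρ reduced to Ā_23; 5-tuples below use C's row order:

  [1] (1, 2, 1, 4, 3);  [2] (4, 0, 3, 1, 1);  [3] (5, 2, 3, 3, 1);  [4] (3, 1, 4, 7, 1);  [5] (4, 0, 3, 1, 1);  [6] (5, 2, 3, 3, 1);  [7] (4, 0, 3, 1, 1);  [8] (4, 0, 3, 1, 1);  [9] (3, 1, 4, 7, 1);  [10] (3, 1, 4, 7, 1);  [11] (3, 1, 4, 7, 1);  [12] (1, 2, 1, 4, 3);  [13] (1, 2, 1, 4, 3);  [14] (4, 0, 3, 1, 1)

The 14 indices split into 4 linkage classes (same alcove rep ⇔ same W_23-dot-orbit):

[[1, 12, 13], [2, 5, 7, 8, 14], [3, 6], [4, 9, 10, 11]]


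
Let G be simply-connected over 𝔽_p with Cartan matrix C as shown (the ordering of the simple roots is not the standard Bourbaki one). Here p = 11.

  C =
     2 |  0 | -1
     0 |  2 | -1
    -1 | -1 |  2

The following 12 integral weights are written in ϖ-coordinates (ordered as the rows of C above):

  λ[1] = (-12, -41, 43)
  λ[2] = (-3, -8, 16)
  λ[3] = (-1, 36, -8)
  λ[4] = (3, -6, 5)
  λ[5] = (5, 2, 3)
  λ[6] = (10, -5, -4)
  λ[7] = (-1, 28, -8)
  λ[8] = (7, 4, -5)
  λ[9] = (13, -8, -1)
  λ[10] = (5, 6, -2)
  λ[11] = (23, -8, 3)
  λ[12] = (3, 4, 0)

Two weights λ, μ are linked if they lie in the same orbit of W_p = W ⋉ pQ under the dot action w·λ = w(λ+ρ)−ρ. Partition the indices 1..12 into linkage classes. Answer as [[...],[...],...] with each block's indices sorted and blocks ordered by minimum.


C ↔ A_3 under row/col permutation; |W(A_3)| = 24.

Folding the 12 weights λ_j+ρ into Ā_11 (reps in the given 3-coord order):

  λ_1+ρ ↦ (0, 7, 4);  λ_2+ρ ↦ (4, 1, 4);  λ_3+ρ ↦ (4, 3, 4);  λ_4+ρ ↦ (4, 5, 1);  λ_5+ρ ↦ (4, 1, 4);  λ_6+ρ ↦ (4, 3, 4);  λ_7+ρ ↦ (0, 7, 4);  λ_8+ρ ↦ (4, 1, 4);  λ_9+ρ ↦ (4, 3, 4);  λ_10+ρ ↦ (4, 5, 1);  λ_11+ρ ↦ (4, 1, 4);  λ_12+ρ ↦ (4, 5, 1)

4 distinct reps among the 12 weights ⇒ 4 W_11-linkage classes:

[[1, 7], [2, 5, 8, 11], [3, 6, 9], [4, 10, 12]]


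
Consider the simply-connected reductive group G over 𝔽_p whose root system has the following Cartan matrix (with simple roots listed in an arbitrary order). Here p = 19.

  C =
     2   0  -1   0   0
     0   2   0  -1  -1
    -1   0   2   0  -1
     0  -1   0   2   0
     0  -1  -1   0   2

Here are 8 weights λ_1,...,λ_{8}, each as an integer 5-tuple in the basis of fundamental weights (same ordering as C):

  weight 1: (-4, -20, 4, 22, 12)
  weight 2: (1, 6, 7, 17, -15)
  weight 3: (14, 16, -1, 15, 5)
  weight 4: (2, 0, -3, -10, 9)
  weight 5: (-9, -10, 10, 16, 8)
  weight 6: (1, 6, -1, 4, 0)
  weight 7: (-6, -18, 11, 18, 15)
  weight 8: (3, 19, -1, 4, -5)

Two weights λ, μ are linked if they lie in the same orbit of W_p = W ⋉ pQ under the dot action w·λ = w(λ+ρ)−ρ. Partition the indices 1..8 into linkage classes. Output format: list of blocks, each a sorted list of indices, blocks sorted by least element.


A_5 Cartan matrix, 5 simple roots permuted; ρ=(1,1,1,1,1).

Ā_19 reps of the 8 weights (A_5, coords as presented):

  [1] (3, 13, 0, 0, 2);  [2] (2, 7, 0, 5, 1);  [3] (3, 13, 0, 0, 2);  [4] (1, 8, 2, 1, 0);  [5] (1, 8, 2, 1, 0);  [6] (2, 7, 0, 5, 1);  [7] (2, 7, 0, 5, 1);  [8] (3, 13, 0, 0, 2)

These 8 weights hit 3 W_19-dot-orbits; sizes (3, 3, 2):

[[1, 3, 8], [2, 6, 7], [4, 5]]


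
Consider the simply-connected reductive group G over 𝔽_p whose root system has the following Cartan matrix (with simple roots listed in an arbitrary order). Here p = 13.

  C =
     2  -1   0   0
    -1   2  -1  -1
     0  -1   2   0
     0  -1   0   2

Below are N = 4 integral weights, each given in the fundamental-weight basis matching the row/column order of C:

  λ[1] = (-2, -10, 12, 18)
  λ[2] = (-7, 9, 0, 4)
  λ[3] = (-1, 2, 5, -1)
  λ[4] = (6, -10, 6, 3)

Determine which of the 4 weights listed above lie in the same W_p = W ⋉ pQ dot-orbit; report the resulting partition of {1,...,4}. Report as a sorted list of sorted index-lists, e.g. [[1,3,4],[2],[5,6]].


Cartan matrix: type D_4 (|W|=192); un-permuting the 4 rows.

Alcove-folded reps (p=13, 4 weights, presented ϖ-order):

    [1] (0, 3, 6, 0)
    [2] (3, 1, 2, 2)
    [3] (0, 3, 6, 0)
    [4] (2, 0, 2, 5)

Grouping the 4 weights by Ā_13-representative: 3 linkage classes.

[[1, 3], [2], [4]]


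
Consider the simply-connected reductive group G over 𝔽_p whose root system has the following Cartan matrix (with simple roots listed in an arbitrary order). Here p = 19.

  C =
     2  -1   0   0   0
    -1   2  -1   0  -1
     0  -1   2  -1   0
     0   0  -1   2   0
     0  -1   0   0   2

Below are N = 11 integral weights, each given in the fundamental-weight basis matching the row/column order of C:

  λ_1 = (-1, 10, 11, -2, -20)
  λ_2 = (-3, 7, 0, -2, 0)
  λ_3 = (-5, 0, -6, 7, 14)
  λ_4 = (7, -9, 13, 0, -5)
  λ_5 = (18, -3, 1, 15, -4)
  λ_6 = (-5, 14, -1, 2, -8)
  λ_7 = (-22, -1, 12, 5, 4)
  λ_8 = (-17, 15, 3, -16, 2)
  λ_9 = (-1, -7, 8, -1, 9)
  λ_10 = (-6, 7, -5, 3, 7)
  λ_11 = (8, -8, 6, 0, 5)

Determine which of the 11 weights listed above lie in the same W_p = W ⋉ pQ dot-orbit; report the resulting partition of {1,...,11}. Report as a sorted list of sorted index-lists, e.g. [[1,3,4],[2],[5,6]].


Type D_5, rank 5, |W|=1920; reorder rows/cols to standard.

Ā_19 reps of the 11 weights (D_5, coords as presented):

  1: (4, 1, 3, 0, 7);  2: (2, 6, 0, 1, 1);  3: (4, 1, 3, 0, 7);  4: (4, 0, 2, 1, 8);  5: (1, 2, 0, 0, 11);  6: (4, 1, 3, 0, 7);  7: (1, 2, 0, 0, 11);  8: (4, 1, 3, 0, 7);  9: (6, 0, 3, 0, 4);  10: (4, 1, 3, 0, 7);  11: (2, 6, 0, 1, 1)

Partition of {1..11} into 5 W_19-dot-orbits:

[[1, 3, 6, 8, 10], [2, 11], [4], [5, 7], [9]]


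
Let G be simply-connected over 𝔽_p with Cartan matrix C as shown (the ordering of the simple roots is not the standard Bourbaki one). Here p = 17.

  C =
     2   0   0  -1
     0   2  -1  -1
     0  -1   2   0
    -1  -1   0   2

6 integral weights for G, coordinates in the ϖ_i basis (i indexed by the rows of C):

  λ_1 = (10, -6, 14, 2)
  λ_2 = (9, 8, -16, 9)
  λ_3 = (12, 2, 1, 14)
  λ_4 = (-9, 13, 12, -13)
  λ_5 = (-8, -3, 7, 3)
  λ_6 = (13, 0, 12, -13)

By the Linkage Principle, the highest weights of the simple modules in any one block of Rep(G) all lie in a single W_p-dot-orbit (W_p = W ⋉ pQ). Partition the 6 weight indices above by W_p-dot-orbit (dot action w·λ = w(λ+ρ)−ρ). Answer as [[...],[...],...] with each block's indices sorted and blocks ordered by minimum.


Dynkin diagram of C (from the 6 off-diagonal −1 entries): A_4.

Folding the 6 weights λ_j+ρ into Ā_17 (reps in the given 4-coord order):

  λ_1 → (2, 3, 3, 2) · λ_2 → (2, 3, 3, 2) · λ_3 → (2, 11, 2, 1) · λ_4 → (2, 3, 3, 2) · λ_5 → (2, 3, 3, 2) · λ_6 → (2, 11, 2, 1)

Partition of {1..6} into 2 W_17-dot-orbits:

[[1, 2, 4, 5], [3, 6]]


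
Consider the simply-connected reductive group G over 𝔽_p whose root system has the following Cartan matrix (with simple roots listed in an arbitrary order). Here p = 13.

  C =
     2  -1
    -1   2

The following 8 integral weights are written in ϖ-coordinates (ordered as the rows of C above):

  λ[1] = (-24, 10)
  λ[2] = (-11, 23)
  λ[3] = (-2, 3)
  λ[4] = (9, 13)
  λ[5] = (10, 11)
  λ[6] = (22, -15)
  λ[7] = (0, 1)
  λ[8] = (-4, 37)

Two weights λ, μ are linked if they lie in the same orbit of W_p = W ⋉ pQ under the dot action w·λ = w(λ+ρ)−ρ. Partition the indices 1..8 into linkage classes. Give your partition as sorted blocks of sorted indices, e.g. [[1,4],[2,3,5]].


Root system A_2: the 2×2 matrix C matches after relabeling.

Each λ_j+ρ reduced to Ā_13; 2-tuples below use C's row order:

    [1] (1, 2)
    [2] (1, 2)
    [3] (1, 3)
    [4] (1, 2)
    [5] (1, 2)
    [6] (1, 3)
    [7] (1, 2)
    [8] (1, 3)

2 distinct reps among the 8 weights ⇒ 2 W_13-linkage classes:

[[1, 2, 4, 5, 7], [3, 6, 8]]


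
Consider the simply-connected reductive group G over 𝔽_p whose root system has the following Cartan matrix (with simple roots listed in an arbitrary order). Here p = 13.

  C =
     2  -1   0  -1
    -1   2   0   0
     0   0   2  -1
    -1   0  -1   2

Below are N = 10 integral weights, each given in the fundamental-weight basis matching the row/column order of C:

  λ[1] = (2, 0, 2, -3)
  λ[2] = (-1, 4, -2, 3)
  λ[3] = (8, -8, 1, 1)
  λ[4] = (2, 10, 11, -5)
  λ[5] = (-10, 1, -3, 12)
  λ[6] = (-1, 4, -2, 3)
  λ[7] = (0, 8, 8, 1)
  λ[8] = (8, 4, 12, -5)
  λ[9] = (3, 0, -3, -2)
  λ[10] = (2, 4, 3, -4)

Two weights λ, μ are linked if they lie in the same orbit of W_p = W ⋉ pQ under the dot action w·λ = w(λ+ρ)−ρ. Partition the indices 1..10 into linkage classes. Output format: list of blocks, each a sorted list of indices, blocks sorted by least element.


C ↔ A_4 under row/col permutation; |W(A_4)| = 120.

W_13-reps of the 10 weights in Ā_13 (same 4-coord order as C):

  λ_1 → (1, 1, 1, 2)
  λ_2 → (0, 5, 1, 3)
  λ_3 → (2, 7, 2, 2)
  λ_4 → (1, 1, 1, 2)
  λ_5 → (2, 7, 2, 2)
  λ_6 → (0, 5, 1, 3)
  λ_7 → (1, 1, 1, 2)
  λ_8 → (0, 5, 1, 3)
  λ_9 → (1, 1, 1, 2)
  λ_10 → (0, 5, 1, 3)

These 10 weights hit 3 W_13-dot-orbits; sizes (4, 4, 2):

[[1, 4, 7, 9], [2, 6, 8, 10], [3, 5]]


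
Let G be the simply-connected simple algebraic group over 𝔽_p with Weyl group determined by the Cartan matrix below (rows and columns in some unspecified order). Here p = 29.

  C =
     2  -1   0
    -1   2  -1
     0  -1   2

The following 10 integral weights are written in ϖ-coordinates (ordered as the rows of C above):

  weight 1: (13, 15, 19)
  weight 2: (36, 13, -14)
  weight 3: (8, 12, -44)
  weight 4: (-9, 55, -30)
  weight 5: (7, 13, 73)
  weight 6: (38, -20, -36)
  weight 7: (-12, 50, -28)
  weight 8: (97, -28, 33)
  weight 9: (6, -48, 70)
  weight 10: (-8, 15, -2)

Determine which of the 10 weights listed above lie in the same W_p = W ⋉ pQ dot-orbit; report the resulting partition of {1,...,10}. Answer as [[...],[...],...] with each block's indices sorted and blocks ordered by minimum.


Dynkin diagram of C (from the 4 off-diagonal −1 entries): A_3.

W_29-reps of the 10 weights in Ā_29 (same 3-coord order as C):

  λ_1 → (7, 8, 1)
  λ_2 → (7, 8, 1)
  λ_3 → (7, 8, 1)
  λ_4 → (19, 0, 2)
  λ_5 → (7, 8, 1)
  λ_6 → (10, 4, 6)
  λ_7 → (11, 2, 5)
  λ_8 → (11, 2, 5)
  λ_9 → (11, 2, 5)
  λ_10 → (7, 8, 1)

Grouping the 10 weights by Ā_29-representative: 4 linkage classes.

[[1, 2, 3, 5, 10], [4], [6], [7, 8, 9]]


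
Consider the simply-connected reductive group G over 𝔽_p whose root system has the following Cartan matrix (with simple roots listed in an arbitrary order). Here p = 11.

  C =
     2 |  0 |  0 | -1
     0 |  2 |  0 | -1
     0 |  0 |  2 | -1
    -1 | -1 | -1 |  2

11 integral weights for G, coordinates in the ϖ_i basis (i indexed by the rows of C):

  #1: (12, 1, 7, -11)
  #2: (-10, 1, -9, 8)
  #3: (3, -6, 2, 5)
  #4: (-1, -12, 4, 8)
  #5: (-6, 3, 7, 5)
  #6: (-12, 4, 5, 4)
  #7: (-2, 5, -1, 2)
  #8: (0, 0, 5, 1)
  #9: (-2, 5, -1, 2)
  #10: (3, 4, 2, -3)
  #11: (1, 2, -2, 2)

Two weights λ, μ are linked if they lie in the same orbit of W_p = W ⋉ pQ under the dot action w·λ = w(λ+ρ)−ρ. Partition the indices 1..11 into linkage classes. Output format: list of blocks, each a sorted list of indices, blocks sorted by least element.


C ↔ D_4 under row/col permutation; |W(D_4)| = 192.

Each λ_j+ρ reduced to Ā_11; 4-tuples below use C's row order:

  1: (1, 6, 0, 2)
  2: (1, 6, 0, 2)
  3: (2, 3, 1, 2)
  4: (1, 6, 0, 2)
  5: (2, 3, 1, 2)
  6: (5, 1, 0, 0)
  7: (1, 6, 0, 2)
  8: (1, 1, 6, 1)
  9: (1, 6, 0, 2)
  10: (2, 3, 1, 2)
  11: (2, 3, 1, 2)

Grouping the 11 weights by Ā_11-representative: 4 linkage classes.

[[1, 2, 4, 7, 9], [3, 5, 10, 11], [6], [8]]


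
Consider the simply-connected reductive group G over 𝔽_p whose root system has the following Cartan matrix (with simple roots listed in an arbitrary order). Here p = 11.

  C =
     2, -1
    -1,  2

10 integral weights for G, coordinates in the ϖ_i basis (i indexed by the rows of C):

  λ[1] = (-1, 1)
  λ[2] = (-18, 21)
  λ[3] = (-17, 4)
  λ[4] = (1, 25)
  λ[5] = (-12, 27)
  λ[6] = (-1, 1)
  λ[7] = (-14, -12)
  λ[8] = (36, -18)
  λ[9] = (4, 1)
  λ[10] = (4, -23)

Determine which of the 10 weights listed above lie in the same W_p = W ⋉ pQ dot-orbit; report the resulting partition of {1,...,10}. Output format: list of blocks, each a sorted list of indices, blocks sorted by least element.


Type A_2, rank 2, |W|=6; reorder rows/cols to standard.

Ā_11 reps of the 10 weights (A_2, coords as presented):

  [1] (0, 2)
  [2] (0, 6)
  [3] (0, 6)
  [4] (5, 2)
  [5] (0, 6)
  [6] (0, 2)
  [7] (0, 2)
  [8] (5, 2)
  [9] (5, 2)
  [10] (0, 6)

The 10 indices split into 3 linkage classes (same alcove rep ⇔ same W_11-dot-orbit):

[[1, 6, 7], [2, 3, 5, 10], [4, 8, 9]]


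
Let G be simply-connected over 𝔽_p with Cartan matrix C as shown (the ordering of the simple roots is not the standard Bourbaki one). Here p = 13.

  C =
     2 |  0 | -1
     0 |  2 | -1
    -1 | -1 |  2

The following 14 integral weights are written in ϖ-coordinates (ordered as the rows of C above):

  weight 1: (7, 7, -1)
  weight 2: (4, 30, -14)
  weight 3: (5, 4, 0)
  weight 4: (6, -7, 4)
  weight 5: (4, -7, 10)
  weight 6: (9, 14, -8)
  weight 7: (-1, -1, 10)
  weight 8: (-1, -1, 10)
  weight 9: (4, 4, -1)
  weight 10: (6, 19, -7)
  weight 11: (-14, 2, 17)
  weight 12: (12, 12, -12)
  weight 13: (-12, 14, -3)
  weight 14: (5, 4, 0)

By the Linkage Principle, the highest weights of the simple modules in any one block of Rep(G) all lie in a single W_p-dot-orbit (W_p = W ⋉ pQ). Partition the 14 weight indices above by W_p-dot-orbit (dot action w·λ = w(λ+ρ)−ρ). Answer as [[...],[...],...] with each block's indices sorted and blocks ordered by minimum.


Root system A_3: the 3×3 matrix C matches after relabeling.

Ā_13 reps of the 14 weights (A_3, coords as presented):

    1: (5, 5, 0)
    2: (5, 5, 0)
    3: (6, 5, 1)
    4: (6, 5, 1)
    5: (2, 3, 5)
    6: (2, 3, 5)
    7: (0, 0, 11)
    8: (0, 0, 11)
    9: (5, 5, 0)
    10: (6, 5, 1)
    11: (5, 5, 0)
    12: (0, 0, 11)
    13: (0, 0, 11)
    14: (6, 5, 1)

Grouping the 14 weights by Ā_13-representative: 4 linkage classes.

[[1, 2, 9, 11], [3, 4, 10, 14], [5, 6], [7, 8, 12, 13]]


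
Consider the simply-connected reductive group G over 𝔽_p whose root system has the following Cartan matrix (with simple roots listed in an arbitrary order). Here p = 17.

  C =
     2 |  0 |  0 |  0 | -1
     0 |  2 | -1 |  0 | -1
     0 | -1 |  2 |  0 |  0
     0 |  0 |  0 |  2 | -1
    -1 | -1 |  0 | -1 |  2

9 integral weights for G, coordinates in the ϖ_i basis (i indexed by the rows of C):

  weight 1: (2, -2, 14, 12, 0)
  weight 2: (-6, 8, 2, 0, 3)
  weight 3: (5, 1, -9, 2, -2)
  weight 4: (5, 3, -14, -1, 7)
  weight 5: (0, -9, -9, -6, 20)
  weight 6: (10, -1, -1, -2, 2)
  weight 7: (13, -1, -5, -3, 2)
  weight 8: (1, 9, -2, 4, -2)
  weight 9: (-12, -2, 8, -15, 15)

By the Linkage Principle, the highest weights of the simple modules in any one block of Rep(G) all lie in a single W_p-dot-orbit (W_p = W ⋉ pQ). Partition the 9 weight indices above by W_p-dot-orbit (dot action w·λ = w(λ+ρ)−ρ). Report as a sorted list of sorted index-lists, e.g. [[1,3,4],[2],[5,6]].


Root system D_5: the 5×5 matrix C matches after relabeling.

λ_j+ρ reflected into Ā_17 (⟨·,θ^∨⟩≤17); 5-tuples as given:

    λ_1 → (11, 0, 0, 1, 2)
    λ_2 → (4, 0, 3, 0, 1)
    λ_3 → (1, 1, 1, 4, 1)
    λ_4 → (4, 0, 3, 0, 1)
    λ_5 → (4, 0, 3, 0, 1)
    λ_6 → (11, 0, 0, 1, 2)
    λ_7 → (11, 0, 0, 1, 2)
    λ_8 → (1, 1, 1, 4, 1)
    λ_9 → (1, 1, 1, 4, 1)

3 distinct reps among the 9 weights ⇒ 3 W_17-linkage classes:

[[1, 6, 7], [2, 4, 5], [3, 8, 9]]


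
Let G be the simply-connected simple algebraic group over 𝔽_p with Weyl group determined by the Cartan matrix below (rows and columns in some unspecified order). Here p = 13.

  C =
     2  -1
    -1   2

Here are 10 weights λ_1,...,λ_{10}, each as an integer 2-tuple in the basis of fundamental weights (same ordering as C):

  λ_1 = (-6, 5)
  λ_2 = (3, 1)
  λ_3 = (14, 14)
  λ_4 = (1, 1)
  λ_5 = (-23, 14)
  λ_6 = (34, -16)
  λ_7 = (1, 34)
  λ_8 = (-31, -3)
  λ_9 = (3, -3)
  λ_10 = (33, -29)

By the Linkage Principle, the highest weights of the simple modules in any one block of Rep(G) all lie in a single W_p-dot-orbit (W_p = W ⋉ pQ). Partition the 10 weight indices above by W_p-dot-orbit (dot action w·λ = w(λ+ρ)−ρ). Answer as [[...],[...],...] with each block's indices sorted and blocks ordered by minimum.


Type A_2, rank 2, |W|=6; reorder rows/cols to standard.

Folding the 10 weights λ_j+ρ into Ā_13 (reps in the given 2-coord order):

  λ_1+ρ ↦ (5, 1);  λ_2+ρ ↦ (4, 2);  λ_3+ρ ↦ (2, 2);  λ_4+ρ ↦ (2, 2);  λ_5+ρ ↦ (4, 2);  λ_6+ρ ↦ (7, 2);  λ_7+ρ ↦ (2, 2);  λ_8+ρ ↦ (7, 2);  λ_9+ρ ↦ (2, 2);  λ_10+ρ ↦ (5, 6)

Linkage partition of the 10 weights (5 classes, p=13):

[[1], [2, 5], [3, 4, 7, 9], [6, 8], [10]]


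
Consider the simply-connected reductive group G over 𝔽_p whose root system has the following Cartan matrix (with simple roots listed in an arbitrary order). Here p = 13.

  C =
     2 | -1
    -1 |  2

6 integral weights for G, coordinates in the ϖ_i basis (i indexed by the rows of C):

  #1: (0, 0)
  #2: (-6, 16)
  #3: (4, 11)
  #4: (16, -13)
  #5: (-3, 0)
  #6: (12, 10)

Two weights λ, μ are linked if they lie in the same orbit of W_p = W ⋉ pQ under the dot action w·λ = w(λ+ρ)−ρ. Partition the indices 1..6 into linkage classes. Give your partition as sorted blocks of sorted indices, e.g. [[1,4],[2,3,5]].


A_2 Cartan matrix, 2 simple roots permuted; ρ=(1,1).

λ_j+ρ reflected into Ā_13 (⟨·,θ^∨⟩≤13); 2-tuples as given:

  [1] (1, 1)
  [2] (1, 8)
  [3] (1, 8)
  [4] (1, 8)
  [5] (1, 1)
  [6] (2, 0)

These 6 weights hit 3 W_13-dot-orbits; sizes (2, 3, 1):

[[1, 5], [2, 3, 4], [6]]


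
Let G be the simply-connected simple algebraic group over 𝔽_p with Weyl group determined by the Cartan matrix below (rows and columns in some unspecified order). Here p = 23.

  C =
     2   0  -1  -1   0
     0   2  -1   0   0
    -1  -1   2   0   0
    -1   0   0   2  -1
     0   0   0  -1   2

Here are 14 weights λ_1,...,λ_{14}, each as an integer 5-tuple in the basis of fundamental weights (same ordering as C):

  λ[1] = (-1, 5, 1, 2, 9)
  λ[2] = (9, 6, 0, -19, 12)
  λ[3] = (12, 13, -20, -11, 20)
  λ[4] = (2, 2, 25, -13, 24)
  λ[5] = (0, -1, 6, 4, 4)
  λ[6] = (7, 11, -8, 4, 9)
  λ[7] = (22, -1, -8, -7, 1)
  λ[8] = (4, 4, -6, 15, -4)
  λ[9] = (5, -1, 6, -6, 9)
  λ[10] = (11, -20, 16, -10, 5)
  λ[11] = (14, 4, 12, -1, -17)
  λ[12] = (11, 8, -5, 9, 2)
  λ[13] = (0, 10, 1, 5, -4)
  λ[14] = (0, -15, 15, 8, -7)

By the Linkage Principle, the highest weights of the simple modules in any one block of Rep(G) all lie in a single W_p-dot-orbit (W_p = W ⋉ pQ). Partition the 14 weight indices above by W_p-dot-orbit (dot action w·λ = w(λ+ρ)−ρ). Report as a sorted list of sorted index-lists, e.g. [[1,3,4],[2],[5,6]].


Dynkin diagram of C (from the 8 off-diagonal −1 entries): A_5.

W_23-reps of the 14 weights in Ā_23 (same 5-coord order as C):

  λ_1 → (0, 6, 2, 3, 10)
  λ_2 → (1, 0, 7, 5, 5)
  λ_3 → (8, 2, 2, 6, 4)
  λ_4 → (1, 11, 2, 3, 3)
  λ_5 → (1, 0, 7, 5, 5)
  λ_6 → (1, 0, 7, 5, 5)
  λ_7 → (10, 7, 0, 2, 4)
  λ_8 → (0, 0, 5, 13, 3)
  λ_9 → (1, 0, 7, 5, 5)
  λ_10 → (1, 11, 2, 3, 3)
  λ_11 → (1, 0, 7, 5, 5)
  λ_12 → (8, 2, 2, 6, 4)
  λ_13 → (1, 11, 2, 3, 3)
  λ_14 → (1, 11, 2, 3, 3)

Linkage partition of the 14 weights (6 classes, p=23):

[[1], [2, 5, 6, 9, 11], [3, 12], [4, 10, 13, 14], [7], [8]]


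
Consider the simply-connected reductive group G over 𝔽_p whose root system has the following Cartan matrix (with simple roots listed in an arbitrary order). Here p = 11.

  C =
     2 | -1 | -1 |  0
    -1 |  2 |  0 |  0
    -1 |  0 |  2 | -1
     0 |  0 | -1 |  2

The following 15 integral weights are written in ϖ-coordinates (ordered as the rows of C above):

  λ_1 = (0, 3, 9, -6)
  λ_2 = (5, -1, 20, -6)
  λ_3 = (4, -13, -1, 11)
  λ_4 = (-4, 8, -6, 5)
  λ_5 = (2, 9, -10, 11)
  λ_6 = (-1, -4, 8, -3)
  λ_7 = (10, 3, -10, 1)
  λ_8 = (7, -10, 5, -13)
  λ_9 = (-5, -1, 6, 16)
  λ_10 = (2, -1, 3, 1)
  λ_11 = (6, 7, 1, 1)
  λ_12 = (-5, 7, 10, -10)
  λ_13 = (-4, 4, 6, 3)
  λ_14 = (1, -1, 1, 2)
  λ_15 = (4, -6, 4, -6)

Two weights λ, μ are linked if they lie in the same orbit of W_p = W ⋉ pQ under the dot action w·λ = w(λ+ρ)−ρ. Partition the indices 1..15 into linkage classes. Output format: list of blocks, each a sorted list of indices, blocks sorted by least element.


Cartan matrix: type A_4 (|W|=120); un-permuting the 4 rows.

W_11-reps of the 15 weights in Ā_11 (same 4-coord order as C):

  [1] (1, 0, 5, 1)
  [2] (0, 5, 0, 5)
  [3] (1, 0, 5, 1)
  [4] (5, 1, 1, 2)
  [5] (5, 1, 1, 2)
  [6] (3, 0, 4, 2)
  [7] (2, 0, 2, 3)
  [8] (5, 1, 1, 2)
  [9] (3, 0, 4, 2)
  [10] (3, 0, 4, 2)
  [11] (3, 0, 4, 2)
  [12] (2, 0, 2, 3)
  [13] (3, 0, 4, 2)
  [14] (2, 0, 2, 3)
  [15] (0, 5, 0, 5)

5 distinct reps among the 15 weights ⇒ 5 W_11-linkage classes:

[[1, 3], [2, 15], [4, 5, 8], [6, 9, 10, 11, 13], [7, 12, 14]]


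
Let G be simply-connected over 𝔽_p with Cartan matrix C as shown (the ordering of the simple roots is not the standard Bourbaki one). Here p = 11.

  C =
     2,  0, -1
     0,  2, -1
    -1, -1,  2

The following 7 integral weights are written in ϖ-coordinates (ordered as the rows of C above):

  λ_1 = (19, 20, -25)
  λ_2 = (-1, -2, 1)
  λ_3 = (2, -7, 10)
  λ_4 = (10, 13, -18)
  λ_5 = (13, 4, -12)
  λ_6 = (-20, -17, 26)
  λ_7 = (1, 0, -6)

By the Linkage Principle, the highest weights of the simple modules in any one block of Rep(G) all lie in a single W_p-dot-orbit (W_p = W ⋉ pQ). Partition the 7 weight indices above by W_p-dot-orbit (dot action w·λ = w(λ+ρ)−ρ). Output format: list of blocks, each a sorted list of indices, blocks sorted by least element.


Type A_3, rank 3, |W|=24; reorder rows/cols to standard.

W_11-reps of the 7 weights in Ā_11 (same 3-coord order as C):

  λ_1+ρ ↦ (1, 2, 2);  λ_2+ρ ↦ (0, 1, 1);  λ_3+ρ ↦ (0, 3, 5);  λ_4+ρ ↦ (0, 3, 5);  λ_5+ρ ↦ (0, 3, 5);  λ_6+ρ ↦ (0, 3, 5);  λ_7+ρ ↦ (1, 2, 2)

The 7 indices split into 3 linkage classes (same alcove rep ⇔ same W_11-dot-orbit):

[[1, 7], [2], [3, 4, 5, 6]]


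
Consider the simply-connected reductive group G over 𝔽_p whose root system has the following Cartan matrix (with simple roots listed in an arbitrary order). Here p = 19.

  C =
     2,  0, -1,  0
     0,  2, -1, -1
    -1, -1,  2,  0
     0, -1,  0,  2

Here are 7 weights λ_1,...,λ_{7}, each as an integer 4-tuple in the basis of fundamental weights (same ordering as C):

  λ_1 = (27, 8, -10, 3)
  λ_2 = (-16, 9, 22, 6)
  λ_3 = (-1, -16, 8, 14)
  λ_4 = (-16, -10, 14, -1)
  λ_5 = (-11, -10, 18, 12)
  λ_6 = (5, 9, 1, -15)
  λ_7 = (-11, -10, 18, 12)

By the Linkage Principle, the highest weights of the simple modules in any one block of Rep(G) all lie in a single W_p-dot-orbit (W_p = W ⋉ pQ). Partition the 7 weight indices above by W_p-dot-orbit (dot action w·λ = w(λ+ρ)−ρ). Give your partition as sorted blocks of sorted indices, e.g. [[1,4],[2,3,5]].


Type A_4, rank 4, |W|=120; reorder rows/cols to standard.

λ_j+ρ reflected into Ā_19 (⟨·,θ^∨⟩≤19); 4-tuples as given:

  λ_1+ρ ↦ (6, 9, 0, 0) · λ_2+ρ ↦ (4, 2, 2, 10) · λ_3+ρ ↦ (6, 9, 0, 0) · λ_4+ρ ↦ (6, 9, 0, 0) · λ_5+ρ ↦ (6, 9, 0, 0) · λ_6+ρ ↦ (4, 2, 2, 10) · λ_7+ρ ↦ (6, 9, 0, 0)

Grouping the 7 weights by Ā_19-representative: 2 linkage classes.

[[1, 3, 4, 5, 7], [2, 6]]


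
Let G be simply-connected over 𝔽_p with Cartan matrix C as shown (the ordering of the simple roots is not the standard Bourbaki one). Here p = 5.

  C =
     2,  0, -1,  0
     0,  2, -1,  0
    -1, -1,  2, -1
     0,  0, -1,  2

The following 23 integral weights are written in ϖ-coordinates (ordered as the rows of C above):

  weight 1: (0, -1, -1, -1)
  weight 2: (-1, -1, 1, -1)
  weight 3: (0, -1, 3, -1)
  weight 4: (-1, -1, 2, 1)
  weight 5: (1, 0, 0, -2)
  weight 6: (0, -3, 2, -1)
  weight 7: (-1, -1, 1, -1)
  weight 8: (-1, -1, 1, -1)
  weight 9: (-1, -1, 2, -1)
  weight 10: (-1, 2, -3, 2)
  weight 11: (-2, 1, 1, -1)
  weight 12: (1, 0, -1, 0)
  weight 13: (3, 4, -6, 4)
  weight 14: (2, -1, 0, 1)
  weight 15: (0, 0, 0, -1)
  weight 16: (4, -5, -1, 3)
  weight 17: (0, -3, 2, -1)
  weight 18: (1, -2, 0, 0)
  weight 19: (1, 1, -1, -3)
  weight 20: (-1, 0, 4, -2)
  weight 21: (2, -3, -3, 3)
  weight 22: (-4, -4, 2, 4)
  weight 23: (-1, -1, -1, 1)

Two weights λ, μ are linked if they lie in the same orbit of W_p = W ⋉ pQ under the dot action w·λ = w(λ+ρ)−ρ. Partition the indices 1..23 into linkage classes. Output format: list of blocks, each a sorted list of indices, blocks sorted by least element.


Dynkin diagram of C (from the 6 off-diagonal −1 entries): D_4.

W_5-reps of the 23 weights in Ā_5 (same 4-coord order as C):

  [1] (1, 0, 0, 0) · [2] (0, 0, 2, 0) · [3] (1, 0, 0, 0) · [4] (0, 0, 0, 2) · [5] (2, 1, 0, 1) · [6] (1, 2, 1, 0) · [7] (0, 0, 2, 0) · [8] (0, 0, 2, 0) · [9] (0, 0, 2, 0) · [10] (2, 1, 0, 1) · [11] (1, 2, 1, 0) · [12] (2, 1, 0, 1) · [13] (1, 0, 0, 0) · [14] (2, 1, 0, 1) · [15] (1, 1, 1, 0) · [16] (1, 0, 0, 0) · [17] (1, 2, 1, 0) · [18] (2, 1, 0, 1) · [19] (0, 0, 2, 0) · [20] (1, 0, 0, 0) · [21] (1, 2, 1, 0) · [22] (0, 0, 0, 2) · [23] (0, 0, 0, 2)

Linkage partition of the 23 weights (6 classes, p=5):

[[1, 3, 13, 16, 20], [2, 7, 8, 9, 19], [4, 22, 23], [5, 10, 12, 14, 18], [6, 11, 17, 21], [15]]


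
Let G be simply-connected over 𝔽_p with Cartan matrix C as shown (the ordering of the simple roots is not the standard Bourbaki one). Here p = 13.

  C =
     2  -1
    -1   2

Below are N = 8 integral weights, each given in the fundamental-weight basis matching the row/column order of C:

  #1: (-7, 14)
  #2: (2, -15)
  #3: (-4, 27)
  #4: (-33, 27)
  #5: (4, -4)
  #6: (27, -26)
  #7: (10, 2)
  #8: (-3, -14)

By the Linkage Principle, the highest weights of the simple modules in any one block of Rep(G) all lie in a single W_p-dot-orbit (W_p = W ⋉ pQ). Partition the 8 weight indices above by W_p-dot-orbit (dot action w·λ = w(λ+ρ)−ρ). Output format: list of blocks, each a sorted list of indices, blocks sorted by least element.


C ↔ A_2 under row/col permutation; |W(A_2)| = 6.

W_13-reps of the 8 weights in Ā_13 (same 2-coord order as C):

    [1] (4, 7)
    [2] (10, 2)
    [3] (10, 2)
    [4] (4, 7)
    [5] (2, 3)
    [6] (10, 2)
    [7] (10, 2)
    [8] (11, 0)

The 8 indices split into 4 linkage classes (same alcove rep ⇔ same W_13-dot-orbit):

[[1, 4], [2, 3, 6, 7], [5], [8]]


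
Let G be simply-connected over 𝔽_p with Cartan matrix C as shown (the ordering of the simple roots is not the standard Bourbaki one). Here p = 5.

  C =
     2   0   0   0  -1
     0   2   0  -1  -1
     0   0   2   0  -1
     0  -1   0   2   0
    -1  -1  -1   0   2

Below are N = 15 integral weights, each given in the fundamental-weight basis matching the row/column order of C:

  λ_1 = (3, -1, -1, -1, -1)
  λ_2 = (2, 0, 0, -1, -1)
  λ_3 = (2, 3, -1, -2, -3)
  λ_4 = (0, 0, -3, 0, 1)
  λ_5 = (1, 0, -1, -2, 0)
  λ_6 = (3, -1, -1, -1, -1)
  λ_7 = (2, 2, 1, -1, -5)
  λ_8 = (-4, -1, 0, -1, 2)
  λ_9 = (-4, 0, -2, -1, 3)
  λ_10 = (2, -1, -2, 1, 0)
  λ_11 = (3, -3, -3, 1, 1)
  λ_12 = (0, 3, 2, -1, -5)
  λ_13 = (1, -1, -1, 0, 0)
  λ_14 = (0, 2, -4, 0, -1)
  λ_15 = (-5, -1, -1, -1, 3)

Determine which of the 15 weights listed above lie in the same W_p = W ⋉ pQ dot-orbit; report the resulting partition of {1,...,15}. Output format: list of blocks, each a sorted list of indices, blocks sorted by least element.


Dynkin diagram of C (from the 8 off-diagonal −1 entries): D_5.

W_5-reps of the 15 weights in Ā_5 (same 5-coord order as C):

  [1] (4, 0, 0, 0, 0)
  [2] (3, 0, 1, 0, 0)
  [3] (1, 0, 2, 1, 0)
  [4] (1, 0, 2, 1, 0)
  [5] (2, 0, 0, 1, 1)
  [6] (4, 0, 0, 0, 0)
  [7] (1, 0, 2, 1, 0)
  [8] (3, 0, 1, 0, 0)
  [9] (3, 0, 1, 0, 0)
  [10] (2, 0, 0, 1, 1)
  [11] (2, 0, 0, 1, 1)
  [12] (3, 0, 1, 0, 0)
  [13] (2, 0, 0, 1, 1)
  [14] (2, 0, 0, 1, 1)
  [15] (4, 0, 0, 0, 0)

These 15 weights hit 4 W_5-dot-orbits; sizes (3, 4, 3, 5):

[[1, 6, 15], [2, 8, 9, 12], [3, 4, 7], [5, 10, 11, 13, 14]]


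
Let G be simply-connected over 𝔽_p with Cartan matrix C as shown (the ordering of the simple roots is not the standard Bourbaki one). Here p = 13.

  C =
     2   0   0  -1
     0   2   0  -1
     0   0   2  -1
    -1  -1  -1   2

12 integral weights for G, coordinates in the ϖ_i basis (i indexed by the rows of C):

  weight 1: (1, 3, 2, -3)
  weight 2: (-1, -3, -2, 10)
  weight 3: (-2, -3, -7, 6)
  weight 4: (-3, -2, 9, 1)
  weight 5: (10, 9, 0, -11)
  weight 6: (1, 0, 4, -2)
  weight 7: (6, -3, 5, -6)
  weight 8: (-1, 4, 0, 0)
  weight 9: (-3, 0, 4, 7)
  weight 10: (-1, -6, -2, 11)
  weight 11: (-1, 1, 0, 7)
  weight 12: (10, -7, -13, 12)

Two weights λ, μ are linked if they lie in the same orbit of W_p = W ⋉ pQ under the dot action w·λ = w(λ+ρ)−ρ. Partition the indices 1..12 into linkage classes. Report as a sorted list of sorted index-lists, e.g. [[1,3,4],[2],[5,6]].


Root system D_4: the 4×4 matrix C matches after relabeling.

Ā_13 reps of the 12 weights (D_4, coords as presented):

  1: (0, 2, 1, 2) · 2: (0, 2, 1, 2) · 3: (1, 0, 4, 1) · 4: (1, 0, 9, 1) · 5: (1, 0, 9, 1) · 6: (1, 0, 4, 1) · 7: (0, 5, 1, 1) · 8: (0, 5, 1, 1) · 9: (1, 0, 4, 1) · 10: (0, 5, 1, 1) · 11: (0, 2, 1, 2) · 12: (0, 5, 1, 1)

Linkage partition of the 12 weights (4 classes, p=13):

[[1, 2, 11], [3, 6, 9], [4, 5], [7, 8, 10, 12]]


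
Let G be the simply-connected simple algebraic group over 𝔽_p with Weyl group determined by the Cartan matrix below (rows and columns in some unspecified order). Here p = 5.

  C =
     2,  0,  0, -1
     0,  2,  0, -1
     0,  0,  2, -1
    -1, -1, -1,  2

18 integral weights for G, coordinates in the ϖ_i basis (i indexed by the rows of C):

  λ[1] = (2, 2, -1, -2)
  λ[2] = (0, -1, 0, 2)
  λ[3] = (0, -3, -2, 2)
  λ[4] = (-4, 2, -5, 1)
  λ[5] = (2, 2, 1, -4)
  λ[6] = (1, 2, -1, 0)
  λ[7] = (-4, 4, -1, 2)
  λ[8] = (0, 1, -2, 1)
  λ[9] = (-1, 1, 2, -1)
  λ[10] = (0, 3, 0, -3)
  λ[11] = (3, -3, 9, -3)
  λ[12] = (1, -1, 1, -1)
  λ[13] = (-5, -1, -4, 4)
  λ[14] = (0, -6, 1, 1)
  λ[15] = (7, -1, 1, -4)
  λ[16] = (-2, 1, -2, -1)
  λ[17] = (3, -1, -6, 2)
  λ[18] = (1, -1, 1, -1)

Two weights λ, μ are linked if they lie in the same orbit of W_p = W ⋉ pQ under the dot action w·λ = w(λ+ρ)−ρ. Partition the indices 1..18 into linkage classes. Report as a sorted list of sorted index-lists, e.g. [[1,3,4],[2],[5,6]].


Dynkin diagram of C (from the 6 off-diagonal −1 entries): D_4.

Folding the 18 weights λ_j+ρ into Ā_5 (reps in the given 4-coord order):

  1: (2, 2, 1, 0);  2: (1, 0, 1, 0);  3: (1, 2, 1, 0);  4: (2, 2, 1, 0);  5: (0, 0, 1, 2);  6: (1, 2, 1, 0);  7: (0, 2, 3, 0);  8: (1, 2, 1, 0);  9: (0, 2, 3, 0);  10: (1, 2, 1, 0);  11: (2, 0, 2, 0);  12: (2, 0, 2, 0);  13: (2, 2, 1, 0);  14: (2, 2, 1, 0);  15: (2, 0, 2, 0);  16: (1, 0, 1, 0);  17: (0, 0, 1, 2);  18: (2, 0, 2, 0)

Partition of {1..18} into 6 W_5-dot-orbits:

[[1, 4, 13, 14], [2, 16], [3, 6, 8, 10], [5, 17], [7, 9], [11, 12, 15, 18]]


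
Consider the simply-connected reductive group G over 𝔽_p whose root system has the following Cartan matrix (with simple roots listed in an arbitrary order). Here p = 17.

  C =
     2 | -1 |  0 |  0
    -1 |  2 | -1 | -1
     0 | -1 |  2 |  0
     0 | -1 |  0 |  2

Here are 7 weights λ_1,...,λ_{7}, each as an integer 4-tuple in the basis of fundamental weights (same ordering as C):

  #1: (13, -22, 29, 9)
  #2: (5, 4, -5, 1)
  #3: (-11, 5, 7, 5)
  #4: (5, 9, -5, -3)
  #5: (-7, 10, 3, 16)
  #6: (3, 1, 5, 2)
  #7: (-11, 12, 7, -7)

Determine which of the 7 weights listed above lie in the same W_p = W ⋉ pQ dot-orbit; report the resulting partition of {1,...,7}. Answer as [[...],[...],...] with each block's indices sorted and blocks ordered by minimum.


Dynkin diagram of C (from the 6 off-diagonal −1 entries): D_4.

Alcove-folded reps (p=17, 7 weights, presented ϖ-order):

  λ_1+ρ ↦ (6, 1, 4, 2);  λ_2+ρ ↦ (6, 1, 4, 2);  λ_3+ρ ↦ (6, 1, 4, 2);  λ_4+ρ ↦ (6, 1, 4, 2);  λ_5+ρ ↦ (4, 2, 6, 3);  λ_6+ρ ↦ (4, 2, 6, 3);  λ_7+ρ ↦ (6, 1, 4, 2)

These 7 weights hit 2 W_17-dot-orbits; sizes (5, 2):

[[1, 2, 3, 4, 7], [5, 6]]


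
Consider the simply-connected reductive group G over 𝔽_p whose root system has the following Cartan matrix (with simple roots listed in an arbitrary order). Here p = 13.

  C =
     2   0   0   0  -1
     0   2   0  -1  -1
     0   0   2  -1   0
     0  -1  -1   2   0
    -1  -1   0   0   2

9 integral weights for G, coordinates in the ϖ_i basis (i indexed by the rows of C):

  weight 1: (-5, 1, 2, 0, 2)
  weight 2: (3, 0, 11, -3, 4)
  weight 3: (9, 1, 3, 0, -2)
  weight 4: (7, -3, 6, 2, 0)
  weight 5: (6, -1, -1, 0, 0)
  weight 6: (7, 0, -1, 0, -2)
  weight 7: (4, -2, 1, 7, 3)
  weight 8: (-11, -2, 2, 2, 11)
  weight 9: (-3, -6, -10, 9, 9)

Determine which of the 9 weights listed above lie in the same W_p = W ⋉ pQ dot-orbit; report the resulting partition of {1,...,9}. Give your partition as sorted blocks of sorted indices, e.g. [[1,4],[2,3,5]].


Type A_5, rank 5, |W|=720; reorder rows/cols to standard.

Each λ_j+ρ reduced to Ā_13; 5-tuples below use C's row order:

    λ_1+ρ ↦ (3, 1, 3, 1, 1)
    λ_2+ρ ↦ (3, 1, 3, 1, 1)
    λ_3+ρ ↦ (6, 1, 1, 1, 1)
    λ_4+ρ ↦ (3, 1, 3, 1, 1)
    λ_5+ρ ↦ (7, 0, 0, 1, 1)
    λ_6+ρ ↦ (7, 0, 0, 1, 1)
    λ_7+ρ ↦ (0, 1, 3, 4, 3)
    λ_8+ρ ↦ (6, 1, 1, 1, 1)
    λ_9+ρ ↦ (0, 1, 3, 4, 3)

Grouping the 9 weights by Ā_13-representative: 4 linkage classes.

[[1, 2, 4], [3, 8], [5, 6], [7, 9]]


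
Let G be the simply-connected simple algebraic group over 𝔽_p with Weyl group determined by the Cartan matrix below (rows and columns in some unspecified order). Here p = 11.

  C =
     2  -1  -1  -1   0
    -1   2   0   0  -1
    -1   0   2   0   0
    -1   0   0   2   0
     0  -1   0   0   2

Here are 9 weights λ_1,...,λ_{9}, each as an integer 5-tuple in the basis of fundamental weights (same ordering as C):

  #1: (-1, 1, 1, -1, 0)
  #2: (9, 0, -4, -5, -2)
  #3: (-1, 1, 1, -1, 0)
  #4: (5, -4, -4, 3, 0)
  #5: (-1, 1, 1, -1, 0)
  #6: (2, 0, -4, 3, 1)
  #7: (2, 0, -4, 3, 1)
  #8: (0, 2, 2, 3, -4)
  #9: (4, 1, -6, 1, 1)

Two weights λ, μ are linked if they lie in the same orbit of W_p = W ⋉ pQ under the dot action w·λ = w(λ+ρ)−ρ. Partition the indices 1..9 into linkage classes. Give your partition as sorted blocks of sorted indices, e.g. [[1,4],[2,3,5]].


Dynkin diagram of C (from the 8 off-diagonal −1 entries): D_5.

W_11-reps of the 9 weights in Ā_11 (same 5-coord order as C):

  λ_1+ρ ↦ (0, 2, 2, 0, 1) · λ_2+ρ ↦ (0, 1, 3, 4, 2) · λ_3+ρ ↦ (0, 2, 2, 0, 1) · λ_4+ρ ↦ (0, 1, 3, 4, 2) · λ_5+ρ ↦ (0, 2, 2, 0, 1) · λ_6+ρ ↦ (0, 1, 3, 4, 2) · λ_7+ρ ↦ (0, 1, 3, 4, 2) · λ_8+ρ ↦ (0, 1, 3, 4, 2) · λ_9+ρ ↦ (0, 0, 5, 2, 2)

Grouping the 9 weights by Ā_11-representative: 3 linkage classes.

[[1, 3, 5], [2, 4, 6, 7, 8], [9]]


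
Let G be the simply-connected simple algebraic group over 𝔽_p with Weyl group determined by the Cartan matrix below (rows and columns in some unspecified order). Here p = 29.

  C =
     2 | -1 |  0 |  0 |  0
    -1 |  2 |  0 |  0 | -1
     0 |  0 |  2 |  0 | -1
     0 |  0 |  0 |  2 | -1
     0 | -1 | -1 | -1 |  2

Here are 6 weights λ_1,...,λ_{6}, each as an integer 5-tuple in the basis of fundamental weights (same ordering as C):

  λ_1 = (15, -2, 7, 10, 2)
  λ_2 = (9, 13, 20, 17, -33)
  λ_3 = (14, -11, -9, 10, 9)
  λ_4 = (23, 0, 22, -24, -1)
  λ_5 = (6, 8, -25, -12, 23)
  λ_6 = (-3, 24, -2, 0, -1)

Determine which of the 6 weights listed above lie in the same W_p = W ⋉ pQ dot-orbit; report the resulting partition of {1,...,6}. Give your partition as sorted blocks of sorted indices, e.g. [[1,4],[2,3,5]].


Cartan matrix: type D_5 (|W|=1920); un-permuting the 5 rows.

Folding the 6 weights λ_j+ρ into Ā_29 (reps in the given 5-coord order):

  [1] (5, 2, 0, 3, 8)
  [2] (5, 2, 0, 3, 8)
  [3] (5, 2, 0, 3, 8)
  [4] (2, 3, 0, 0, 1)
  [5] (4, 5, 13, 0, 0)
  [6] (2, 3, 0, 0, 1)

3 distinct reps among the 6 weights ⇒ 3 W_29-linkage classes:

[[1, 2, 3], [4, 6], [5]]
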